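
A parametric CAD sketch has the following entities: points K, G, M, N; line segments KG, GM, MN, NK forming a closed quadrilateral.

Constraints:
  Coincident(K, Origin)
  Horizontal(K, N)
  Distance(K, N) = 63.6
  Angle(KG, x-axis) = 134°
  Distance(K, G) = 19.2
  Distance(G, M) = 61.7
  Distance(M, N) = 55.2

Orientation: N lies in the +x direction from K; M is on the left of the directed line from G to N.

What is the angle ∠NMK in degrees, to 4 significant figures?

65.80°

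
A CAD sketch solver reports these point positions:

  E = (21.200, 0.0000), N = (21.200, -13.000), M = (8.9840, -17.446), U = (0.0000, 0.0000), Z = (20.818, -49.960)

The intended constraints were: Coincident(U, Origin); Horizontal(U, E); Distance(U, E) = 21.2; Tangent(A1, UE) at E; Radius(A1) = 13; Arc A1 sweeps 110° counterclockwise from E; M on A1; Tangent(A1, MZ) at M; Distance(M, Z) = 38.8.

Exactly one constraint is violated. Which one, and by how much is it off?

Distance(M, Z) = 38.8 — off by 4.20.

U = (0.00, 0.00) ✓; U.y = 0.00, E.y = 0.00 ✓; |UE| = 21.20 ✓; ∠(NE, EU) = 90.00° ✓; |NE| = 13.00 ✓; bearing(N→M) − bearing(N→E) = 110.0° ✓; |NM| = 13.00 ✓; ∠(NM, MZ) = 90.00° ✓; |MZ| = 34.60 ✗.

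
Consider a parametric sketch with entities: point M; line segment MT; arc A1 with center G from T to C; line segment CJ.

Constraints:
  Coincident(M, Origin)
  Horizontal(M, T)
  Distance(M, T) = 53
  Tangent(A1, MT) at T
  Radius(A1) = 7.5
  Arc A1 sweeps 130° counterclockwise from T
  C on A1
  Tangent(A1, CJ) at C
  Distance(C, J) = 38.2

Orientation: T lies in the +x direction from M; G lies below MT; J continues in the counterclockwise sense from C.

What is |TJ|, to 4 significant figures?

45.64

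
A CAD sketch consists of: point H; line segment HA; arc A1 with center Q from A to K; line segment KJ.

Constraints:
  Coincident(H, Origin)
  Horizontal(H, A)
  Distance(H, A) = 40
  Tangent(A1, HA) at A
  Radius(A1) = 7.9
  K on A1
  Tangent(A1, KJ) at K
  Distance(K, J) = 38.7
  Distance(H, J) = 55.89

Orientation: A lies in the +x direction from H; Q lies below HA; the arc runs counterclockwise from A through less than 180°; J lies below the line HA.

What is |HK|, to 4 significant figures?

33.01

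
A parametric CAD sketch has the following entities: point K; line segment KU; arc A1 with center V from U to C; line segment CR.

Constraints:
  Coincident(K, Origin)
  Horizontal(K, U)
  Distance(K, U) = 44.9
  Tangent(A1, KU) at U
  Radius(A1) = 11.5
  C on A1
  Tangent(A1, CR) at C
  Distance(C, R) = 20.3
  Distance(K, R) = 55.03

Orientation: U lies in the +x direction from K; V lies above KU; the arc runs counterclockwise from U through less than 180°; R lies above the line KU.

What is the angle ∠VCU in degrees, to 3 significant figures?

27.5°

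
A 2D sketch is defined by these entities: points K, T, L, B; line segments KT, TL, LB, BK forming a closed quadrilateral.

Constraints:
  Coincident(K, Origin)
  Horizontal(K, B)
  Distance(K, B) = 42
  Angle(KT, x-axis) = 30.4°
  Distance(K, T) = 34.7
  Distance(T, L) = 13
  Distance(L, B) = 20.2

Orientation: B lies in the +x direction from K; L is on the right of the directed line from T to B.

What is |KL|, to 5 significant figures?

23.849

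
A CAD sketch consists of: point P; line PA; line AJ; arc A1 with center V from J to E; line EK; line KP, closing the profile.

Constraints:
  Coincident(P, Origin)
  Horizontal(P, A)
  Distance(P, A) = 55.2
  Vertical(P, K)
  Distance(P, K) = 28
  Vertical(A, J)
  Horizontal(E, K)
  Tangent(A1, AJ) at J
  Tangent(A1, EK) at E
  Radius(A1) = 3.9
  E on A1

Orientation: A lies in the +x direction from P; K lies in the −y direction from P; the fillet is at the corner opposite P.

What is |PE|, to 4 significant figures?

58.44

P is at the origin; PA is horizontal with |PA| = 55.2 and A on the +x side, so A = (55.20, 0.000). P and K share the same x with |PK| = 28.0 and K on the −y side, so K = (0.000, -28.00). The virtual corner opposite P is at (55.20, -28.00). The tangent condition forces VJ to be normal to AJ and tangency of A1 to EK means the radius VE is perpendicular to EK, with radius 3.9, so the center V sits 3.9 in from both sides at V = (51.30, -24.10). That places the tangent points at J = (55.20, -24.10) on AJ and E = (51.30, -28.00) on EK. Then |PE| = |E − P| = 58.44.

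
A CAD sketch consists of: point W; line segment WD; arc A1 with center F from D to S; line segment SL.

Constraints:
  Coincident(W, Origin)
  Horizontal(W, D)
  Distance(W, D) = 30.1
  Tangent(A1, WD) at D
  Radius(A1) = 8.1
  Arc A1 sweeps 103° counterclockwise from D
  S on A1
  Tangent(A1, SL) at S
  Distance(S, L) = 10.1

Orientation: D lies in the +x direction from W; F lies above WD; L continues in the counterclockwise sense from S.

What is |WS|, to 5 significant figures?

39.267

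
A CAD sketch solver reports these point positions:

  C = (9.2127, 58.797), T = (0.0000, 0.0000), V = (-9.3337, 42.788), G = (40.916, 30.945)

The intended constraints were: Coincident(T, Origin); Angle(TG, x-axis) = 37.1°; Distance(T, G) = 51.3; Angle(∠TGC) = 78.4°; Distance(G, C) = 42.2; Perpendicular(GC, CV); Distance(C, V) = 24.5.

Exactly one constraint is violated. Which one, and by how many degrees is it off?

Perpendicular(GC, CV) — off by 7.90°.

T = (0.00, 0.00) ✓; TG at 37.10° ✓; |TG| = 51.30 ✓; ∠TGC = 78.40° ✓; |GC| = 42.20 ✓; ∠(GC, CV) = 82.10° ✗; |CV| = 24.50 ✓.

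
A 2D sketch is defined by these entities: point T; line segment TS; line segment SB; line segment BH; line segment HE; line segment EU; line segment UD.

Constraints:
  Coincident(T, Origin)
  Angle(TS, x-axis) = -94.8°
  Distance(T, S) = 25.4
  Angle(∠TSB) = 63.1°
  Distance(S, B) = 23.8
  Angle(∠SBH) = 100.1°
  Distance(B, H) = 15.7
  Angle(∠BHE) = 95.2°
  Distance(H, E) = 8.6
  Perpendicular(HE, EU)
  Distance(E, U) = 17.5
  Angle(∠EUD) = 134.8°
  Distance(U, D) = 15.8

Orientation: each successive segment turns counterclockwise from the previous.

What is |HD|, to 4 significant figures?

28.75

The perpendicularity gives EU at right angles to HE, so EU runs at -83.20°; with |EU| = 17.5, U = (10.19, -19.40). ∠EUD = 134.8° gives UD at -38.00° from the x-axis; with |UD| = 15.8, D = (22.64, -29.12). Then |HD| = |D − H| = 28.75.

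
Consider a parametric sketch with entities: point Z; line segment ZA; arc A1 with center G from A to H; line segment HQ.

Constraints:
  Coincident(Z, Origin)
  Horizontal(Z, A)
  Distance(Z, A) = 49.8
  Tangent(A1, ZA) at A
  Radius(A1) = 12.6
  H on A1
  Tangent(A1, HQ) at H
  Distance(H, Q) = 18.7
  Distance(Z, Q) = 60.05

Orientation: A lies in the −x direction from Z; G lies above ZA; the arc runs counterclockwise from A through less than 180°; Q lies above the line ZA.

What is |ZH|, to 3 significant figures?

43.5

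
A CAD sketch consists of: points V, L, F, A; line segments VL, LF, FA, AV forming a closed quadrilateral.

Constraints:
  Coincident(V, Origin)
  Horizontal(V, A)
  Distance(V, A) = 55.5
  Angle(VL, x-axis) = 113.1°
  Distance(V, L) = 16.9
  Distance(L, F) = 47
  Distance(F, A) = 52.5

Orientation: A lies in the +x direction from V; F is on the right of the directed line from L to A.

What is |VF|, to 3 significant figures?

30.1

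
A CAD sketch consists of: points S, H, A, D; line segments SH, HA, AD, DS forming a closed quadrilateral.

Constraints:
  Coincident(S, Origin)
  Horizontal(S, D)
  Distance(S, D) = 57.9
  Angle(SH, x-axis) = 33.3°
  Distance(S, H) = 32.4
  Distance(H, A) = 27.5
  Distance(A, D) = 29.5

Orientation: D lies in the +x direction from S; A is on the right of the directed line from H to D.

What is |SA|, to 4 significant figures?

31.48

S is at the origin; SD is horizontal with |SD| = 57.9 and D in +x, so D = (57.9, 0). SH runs at 33.3° with |SH| = 32.4, so H = (27.08, 17.79). A is determined by |HA| = 27.5 and |AD| = 29.5 together: it lies at the intersection of circle(H, 27.5) and circle(D, 29.5). With |HD| = 35.58, the foot of the radical line on HD is 16.19 from H and the perpendicular offset is √(27.5² − 16.19²) = 22.23. Taking the right-of-HD solution: A = (29.99, -9.557).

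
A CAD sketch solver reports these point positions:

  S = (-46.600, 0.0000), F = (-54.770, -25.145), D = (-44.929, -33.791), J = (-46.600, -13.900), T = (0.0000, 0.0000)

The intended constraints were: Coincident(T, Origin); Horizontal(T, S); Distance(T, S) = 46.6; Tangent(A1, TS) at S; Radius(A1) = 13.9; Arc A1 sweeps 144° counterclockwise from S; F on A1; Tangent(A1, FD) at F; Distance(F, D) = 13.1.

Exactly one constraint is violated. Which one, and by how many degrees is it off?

Tangent(A1, FD) at F — off by 5.30°.

T = (0.00, 0.00) ✓; T.y = 0.00, S.y = 0.00 ✓; |TS| = 46.60 ✓; ∠(JS, ST) = 90.00° ✓; |JS| = 13.90 ✓; bearing(J→F) − bearing(J→S) = 144.0° ✓; |JF| = 13.90 ✓; ∠(JF, FD) = 95.30° ✗; |FD| = 13.10 ✓.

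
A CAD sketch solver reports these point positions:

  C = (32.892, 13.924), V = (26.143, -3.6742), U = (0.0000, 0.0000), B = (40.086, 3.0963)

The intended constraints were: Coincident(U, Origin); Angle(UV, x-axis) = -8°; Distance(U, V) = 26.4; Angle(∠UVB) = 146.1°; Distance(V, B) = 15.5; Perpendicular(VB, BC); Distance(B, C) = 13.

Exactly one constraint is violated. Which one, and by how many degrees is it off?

Perpendicular(VB, BC) — off by 7.70°.

U = (0.00, 0.00) ✓; UV at -8.000° ✓; |UV| = 26.40 ✓; ∠UVB = 146.1° ✓; |VB| = 15.50 ✓; ∠(VB, BC) = 97.70° ✗; |BC| = 13.00 ✓.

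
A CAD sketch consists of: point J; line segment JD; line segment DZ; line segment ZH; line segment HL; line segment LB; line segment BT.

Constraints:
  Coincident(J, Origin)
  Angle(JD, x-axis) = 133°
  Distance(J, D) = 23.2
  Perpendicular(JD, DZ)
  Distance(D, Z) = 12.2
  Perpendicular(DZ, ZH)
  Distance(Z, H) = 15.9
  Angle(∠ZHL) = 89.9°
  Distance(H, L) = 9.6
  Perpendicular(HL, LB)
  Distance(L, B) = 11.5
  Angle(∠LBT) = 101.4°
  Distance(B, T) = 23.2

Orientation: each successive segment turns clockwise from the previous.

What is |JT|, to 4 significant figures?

34.49

J is at the origin; JD runs at 133.0° with length 23.2, so D = (-15.82, 16.97). JD ⟂ DZ, so DZ runs at 43.00°; with |DZ| = 12.2, Z = (-6.900, 25.29). DZ is perpendicular to ZH, so ZH runs at -47.00°; with |ZH| = 15.9, H = (3.944, 13.66). ∠ZHL = 89.9° gives HL at -137.1° from the x-axis; with |HL| = 9.6, L = (-3.088, 7.124). HL ⟂ LB, so LB runs at 132.9°; with |LB| = 11.5, B = (-10.92, 15.55). ∠LBT = 101.4° gives BT at 54.30° from the x-axis; with |BT| = 23.2, T = (2.621, 34.39). Then |JT| = |T − J| = 34.49.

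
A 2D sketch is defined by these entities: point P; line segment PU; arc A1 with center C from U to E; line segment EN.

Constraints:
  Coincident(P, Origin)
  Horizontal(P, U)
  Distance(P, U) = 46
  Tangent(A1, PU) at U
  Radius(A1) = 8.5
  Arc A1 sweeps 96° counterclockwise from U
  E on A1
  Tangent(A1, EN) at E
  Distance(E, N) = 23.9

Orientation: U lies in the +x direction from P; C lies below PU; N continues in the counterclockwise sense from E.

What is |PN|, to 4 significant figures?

51.99

P is at the origin; PU is horizontal with |PU| = 46.0 and U on the +x side, so U = (46.00, 0.000). A1 meets PU tangentially, so CU is at right angles to PU, so C = U + (0, -8.5) = (46.00, -8.500). On A1, U sits at bearing 90° from C; a 96° counterclockwise sweep puts E at bearing 186°, so E = C + 8.5·(cos 186°, sin 186°) = (37.55, -9.388). A1 meets EN tangentially, so CE is at right angles to EN, so EN runs along (−sin 186°, cos 186°); with |EN| = 23.9, N = (40.04, -33.16). Then |PN| = |N − P| = 51.99.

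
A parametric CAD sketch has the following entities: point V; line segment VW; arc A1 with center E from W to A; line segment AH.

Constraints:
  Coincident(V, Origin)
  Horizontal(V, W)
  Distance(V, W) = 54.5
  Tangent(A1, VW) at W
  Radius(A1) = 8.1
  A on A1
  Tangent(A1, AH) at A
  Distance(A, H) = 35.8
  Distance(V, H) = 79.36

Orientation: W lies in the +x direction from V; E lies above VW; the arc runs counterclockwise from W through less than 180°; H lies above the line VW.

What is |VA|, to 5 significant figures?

62.941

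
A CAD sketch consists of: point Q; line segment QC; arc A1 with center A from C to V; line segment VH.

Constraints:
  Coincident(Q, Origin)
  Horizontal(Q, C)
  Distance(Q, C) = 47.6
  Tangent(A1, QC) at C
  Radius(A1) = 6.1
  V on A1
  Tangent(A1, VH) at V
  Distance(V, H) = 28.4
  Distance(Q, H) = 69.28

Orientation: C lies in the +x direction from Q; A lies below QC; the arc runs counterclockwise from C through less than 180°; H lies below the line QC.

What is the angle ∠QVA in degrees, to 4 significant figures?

125.6°

Checks: Q.y = 0.00, C.y = 0.00 ✓; |AV| = 6.100 ✓; ∠(AV, VH) = 90.00° ✓; |VH| = 28.40 ✓; |QH| = 69.28 ✓.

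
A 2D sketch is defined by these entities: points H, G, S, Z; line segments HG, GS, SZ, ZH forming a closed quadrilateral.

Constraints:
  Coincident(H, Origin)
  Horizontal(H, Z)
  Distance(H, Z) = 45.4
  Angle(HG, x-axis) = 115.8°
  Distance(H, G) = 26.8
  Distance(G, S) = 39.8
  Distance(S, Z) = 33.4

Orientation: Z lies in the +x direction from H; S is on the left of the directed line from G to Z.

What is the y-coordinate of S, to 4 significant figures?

28.45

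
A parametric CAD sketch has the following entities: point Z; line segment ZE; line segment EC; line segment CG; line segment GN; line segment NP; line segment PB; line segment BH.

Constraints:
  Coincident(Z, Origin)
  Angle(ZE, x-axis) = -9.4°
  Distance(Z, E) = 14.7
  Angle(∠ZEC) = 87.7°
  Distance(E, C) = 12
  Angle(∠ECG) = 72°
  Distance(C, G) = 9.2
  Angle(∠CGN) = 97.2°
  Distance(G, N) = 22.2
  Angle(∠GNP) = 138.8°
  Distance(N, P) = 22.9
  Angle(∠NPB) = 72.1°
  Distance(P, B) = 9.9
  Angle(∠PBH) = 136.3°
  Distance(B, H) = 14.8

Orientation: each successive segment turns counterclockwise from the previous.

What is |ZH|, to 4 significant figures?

26.01

Z is at the origin; ZE runs at -9.4° with length 14.7, so E = (14.50, -2.401). ∠ZEC = 87.7° gives EC at 82.90° from the x-axis; with |EC| = 12.0, C = (15.99, 9.507). ∠ECG = 72.0° gives CG at -169.1° from the x-axis; with |CG| = 9.2, G = (6.952, 7.767). ∠CGN = 97.2° gives GN at -86.30° from the x-axis; with |GN| = 22.2, N = (8.384, -14.39). ∠GNP = 138.8° gives NP at -45.10° from the x-axis; with |NP| = 22.9, P = (24.55, -30.61). ∠NPB = 72.1° gives PB at 62.80° from the x-axis; with |PB| = 9.9, B = (29.07, -21.80). ∠PBH = 136.3° gives BH at 106.5° from the x-axis; with |BH| = 14.8, H = (24.87, -7.612). Then |ZH| = |H − Z| = 26.01.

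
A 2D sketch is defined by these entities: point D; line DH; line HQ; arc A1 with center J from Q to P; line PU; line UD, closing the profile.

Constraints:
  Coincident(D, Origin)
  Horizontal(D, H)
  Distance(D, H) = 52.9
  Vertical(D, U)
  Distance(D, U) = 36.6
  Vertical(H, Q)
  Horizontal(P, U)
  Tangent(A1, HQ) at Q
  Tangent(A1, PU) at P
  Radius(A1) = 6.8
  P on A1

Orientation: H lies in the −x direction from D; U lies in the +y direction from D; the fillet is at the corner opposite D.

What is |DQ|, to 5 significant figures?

60.716

D is at the origin; D and H share the same y with |DH| = 52.9 and H on the −x side, so H = (-52.900, 0.0000). DU is vertical with |DU| = 36.6 and U on the +y side, so U = (0.0000, 36.600). The virtual corner opposite D is at (-52.900, 36.600). The tangent condition forces JQ to be normal to HQ and since A1 is tangent to PU there, JP ⟂ PU, with radius 6.8, so the center J sits 6.8 in from both sides at J = (-46.100, 29.800). That places the tangent points at Q = (-52.900, 29.800) on HQ and P = (-46.100, 36.600) on PU. Then |DQ| = |Q − D| = 60.716.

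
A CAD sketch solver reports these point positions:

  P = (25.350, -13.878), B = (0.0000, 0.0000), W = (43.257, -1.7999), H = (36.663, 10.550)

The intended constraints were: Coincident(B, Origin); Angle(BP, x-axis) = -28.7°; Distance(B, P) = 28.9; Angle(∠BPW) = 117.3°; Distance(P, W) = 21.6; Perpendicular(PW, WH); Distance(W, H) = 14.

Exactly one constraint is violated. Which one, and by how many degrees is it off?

Perpendicular(PW, WH) — off by 5.90°.

B = (0.00, 0.00) ✓; BP at -28.70° ✓; |BP| = 28.90 ✓; ∠BPW = 117.3° ✓; |PW| = 21.60 ✓; ∠(PW, WH) = 84.10° ✗; |WH| = 14.00 ✓.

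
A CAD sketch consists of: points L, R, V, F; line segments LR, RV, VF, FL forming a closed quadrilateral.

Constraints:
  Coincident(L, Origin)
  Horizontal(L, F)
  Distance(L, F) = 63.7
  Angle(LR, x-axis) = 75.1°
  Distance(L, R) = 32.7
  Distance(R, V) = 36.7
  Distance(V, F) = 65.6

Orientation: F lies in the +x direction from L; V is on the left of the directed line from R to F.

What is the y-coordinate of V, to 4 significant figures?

58.29

Checks: |RV| = 36.70 ✓; |VF| = 65.60 ✓.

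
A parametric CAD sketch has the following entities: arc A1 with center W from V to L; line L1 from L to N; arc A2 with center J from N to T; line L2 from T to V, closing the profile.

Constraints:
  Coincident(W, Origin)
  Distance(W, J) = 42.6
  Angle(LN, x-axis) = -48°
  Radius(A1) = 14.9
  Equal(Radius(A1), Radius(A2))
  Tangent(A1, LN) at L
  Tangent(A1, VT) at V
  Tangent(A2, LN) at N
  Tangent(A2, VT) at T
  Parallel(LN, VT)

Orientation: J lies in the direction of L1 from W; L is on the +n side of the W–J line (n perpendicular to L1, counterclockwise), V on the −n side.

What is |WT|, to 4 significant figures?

45.13

The slot axis is L1's direction at -48.0°, so u = (cos -48.0°, sin -48.0°) = (0.6691, -0.7431) and n = (−sin -48.0°, cos -48.0°) = (0.7431, 0.6691). W is at the origin and J lies 42.6 along u from W, so J = 42.6·u = (28.50, -31.66). Tangency of A1 to both parallel lines with radius 14.9 puts L and V at W ± 14.9·n: L = (11.07, 9.970), V = (-11.07, -9.970). Equal radii place N and T the same way about J: N = J + 14.9·n = (39.58, -21.69), T = J − 14.9·n = (17.43, -41.63). Then |WT| = |T − W| = 45.13.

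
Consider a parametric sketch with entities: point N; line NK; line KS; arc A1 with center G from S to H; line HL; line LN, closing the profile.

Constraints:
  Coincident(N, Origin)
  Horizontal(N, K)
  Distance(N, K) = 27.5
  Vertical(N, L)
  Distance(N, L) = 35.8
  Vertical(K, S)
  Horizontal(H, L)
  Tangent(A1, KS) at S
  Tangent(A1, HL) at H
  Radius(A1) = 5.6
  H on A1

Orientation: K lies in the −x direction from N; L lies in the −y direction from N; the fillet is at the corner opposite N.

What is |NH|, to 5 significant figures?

41.967

N is at the origin; N and K share the same y with |NK| = 27.5 and K on the −x side, so K = (-27.500, 0.0000). NL is vertical with |NL| = 35.8 and L on the −y side, so L = (0.0000, -35.800). The virtual corner opposite N is at (-27.500, -35.800). A1 meets KS tangentially, so GS is at right angles to KS and tangency of A1 to HL means the radius GH is perpendicular to HL, with radius 5.6, so the center G sits 5.6 in from both sides at G = (-21.900, -30.200). That places the tangent points at S = (-27.500, -30.200) on KS and H = (-21.900, -35.800) on HL. Then |NH| = |H − N| = 41.967.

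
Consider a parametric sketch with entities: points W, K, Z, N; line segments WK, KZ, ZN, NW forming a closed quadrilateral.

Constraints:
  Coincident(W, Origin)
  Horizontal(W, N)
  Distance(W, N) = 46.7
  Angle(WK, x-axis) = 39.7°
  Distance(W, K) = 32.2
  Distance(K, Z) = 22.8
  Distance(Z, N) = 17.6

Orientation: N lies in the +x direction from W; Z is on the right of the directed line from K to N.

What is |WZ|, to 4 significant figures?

29.25

Checks: |KZ| = 22.80 ✓; |ZN| = 17.60 ✓.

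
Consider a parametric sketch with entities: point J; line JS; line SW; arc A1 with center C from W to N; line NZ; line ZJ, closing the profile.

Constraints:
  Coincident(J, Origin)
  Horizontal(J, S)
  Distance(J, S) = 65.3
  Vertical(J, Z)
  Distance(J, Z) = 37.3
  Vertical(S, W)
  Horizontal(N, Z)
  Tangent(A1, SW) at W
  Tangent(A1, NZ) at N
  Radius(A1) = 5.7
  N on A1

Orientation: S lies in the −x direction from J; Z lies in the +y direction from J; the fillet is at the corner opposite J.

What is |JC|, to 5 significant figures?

67.459

J is at the origin; JS is horizontal with |JS| = 65.3 and S on the −x side, so S = (-65.300, 0.0000). JZ is vertical with |JZ| = 37.3 and Z on the +y side, so Z = (0.0000, 37.300). The virtual corner opposite J is at (-65.300, 37.300). Since A1 is tangent to SW there, CW ⟂ SW and since A1 is tangent to NZ there, CN ⟂ NZ, with radius 5.7, so the center C sits 5.7 in from both sides at C = (-59.600, 31.600). Then |JC| = |C − J| = 67.459.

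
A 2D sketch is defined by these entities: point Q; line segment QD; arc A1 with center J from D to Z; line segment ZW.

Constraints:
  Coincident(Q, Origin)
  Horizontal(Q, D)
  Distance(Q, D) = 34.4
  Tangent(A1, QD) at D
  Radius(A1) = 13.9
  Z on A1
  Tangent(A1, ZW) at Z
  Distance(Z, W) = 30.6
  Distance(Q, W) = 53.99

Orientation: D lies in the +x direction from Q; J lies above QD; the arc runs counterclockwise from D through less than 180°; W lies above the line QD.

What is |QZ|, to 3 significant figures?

50.7

Q is at the origin; QD is horizontal with |QD| = 34.4 and D on the +x side, so D = (34.4, 0.00). Tangency of A1 to QD means the radius JD is perpendicular to QD, so J = D + (0, 13.9) = (34.4, 13.9). Since JZ ⟂ ZW (tangency), |JW| = √(13.9² + 30.6²) = 33.6 regardless of where Z sits on A1. So W lies on both circle(Q, 53.99) and circle(J, 33.6); the above-QD intersection is W = (27.1, 46.7). Z is the foot of the tangent from W: Z = (45.5, 22.3).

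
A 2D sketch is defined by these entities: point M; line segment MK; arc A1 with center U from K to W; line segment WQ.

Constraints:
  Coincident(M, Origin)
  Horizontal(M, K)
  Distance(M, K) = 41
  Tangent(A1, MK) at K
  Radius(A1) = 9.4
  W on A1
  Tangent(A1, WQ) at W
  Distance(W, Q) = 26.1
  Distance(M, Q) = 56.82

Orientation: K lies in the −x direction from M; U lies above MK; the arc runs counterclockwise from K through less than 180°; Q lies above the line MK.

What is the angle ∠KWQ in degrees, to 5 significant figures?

122.96°

Checks: |UW| = 9.400 ✓; ∠(UW, WQ) = 90.00° ✓; |WQ| = 26.10 ✓; |MQ| = 56.82 ✓.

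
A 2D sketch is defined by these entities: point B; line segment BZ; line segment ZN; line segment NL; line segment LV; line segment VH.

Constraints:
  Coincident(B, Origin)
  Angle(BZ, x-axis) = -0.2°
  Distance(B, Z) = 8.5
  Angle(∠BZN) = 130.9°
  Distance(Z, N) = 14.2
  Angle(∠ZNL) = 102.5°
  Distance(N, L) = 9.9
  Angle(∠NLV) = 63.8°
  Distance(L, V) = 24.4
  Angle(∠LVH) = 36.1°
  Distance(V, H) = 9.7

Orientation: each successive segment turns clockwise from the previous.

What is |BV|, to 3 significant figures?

3.11

B is at the origin; BZ runs at -0.2° with length 8.5, so Z = (8.50, -0.0297). ∠BZN = 130.9° gives ZN at -49.3° from the x-axis; with |ZN| = 14.2, N = (17.8, -10.8). ∠ZNL = 102.5° gives NL at -127° from the x-axis; with |NL| = 9.9, L = (11.8, -18.7). ∠NLV = 63.8° gives LV at 117° from the x-axis; with |LV| = 24.4, V = (0.752, 3.02). Then |BV| = |V − B| = 3.11.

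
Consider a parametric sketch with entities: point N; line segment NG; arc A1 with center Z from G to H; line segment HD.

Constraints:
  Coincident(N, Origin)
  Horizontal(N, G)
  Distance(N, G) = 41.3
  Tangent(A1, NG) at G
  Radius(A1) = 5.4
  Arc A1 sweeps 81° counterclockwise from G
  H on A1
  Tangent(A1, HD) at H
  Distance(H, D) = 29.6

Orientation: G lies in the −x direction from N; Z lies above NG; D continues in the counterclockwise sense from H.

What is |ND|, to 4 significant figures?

46.08

N is at the origin; NG is horizontal with |NG| = 41.3 and G on the −x side, so G = (-41.30, 0.000). Since A1 is tangent to NG there, ZG ⟂ NG, so Z = G + (0, 5.4) = (-41.30, 5.400). On A1, G sits at bearing -90° from Z; an 81° counterclockwise sweep puts H at bearing -9°, so H = Z + 5.4·(cos -9°, sin -9°) = (-35.97, 4.555). A1 meets HD tangentially, so ZH is at right angles to HD, so HD runs along (−sin -9°, cos -9°); with |HD| = 29.6, D = (-31.34, 33.79). Then |ND| = |D − N| = 46.08.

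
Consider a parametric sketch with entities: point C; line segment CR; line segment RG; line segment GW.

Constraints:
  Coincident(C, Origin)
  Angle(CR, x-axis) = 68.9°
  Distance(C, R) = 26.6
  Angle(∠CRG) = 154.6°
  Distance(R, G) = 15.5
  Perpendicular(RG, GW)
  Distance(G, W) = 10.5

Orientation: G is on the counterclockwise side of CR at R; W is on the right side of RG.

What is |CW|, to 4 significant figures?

45.19

∠CRG = 154.6°, so RG runs at 68.9° + (180° − 154.6°) = 94.30° from the x-axis; with |RG| = 15.5, G = R + 15.5·(cos 94.30°, sin 94.30°) = (8.414, 40.27). The perpendicularity gives GW at right angles to RG; with |GW| = 10.5 on the right of RG, W = G + 10.5·(0.9972, 0.07498) = (18.88, 41.06). Then |CW| = |W − C| = 45.19.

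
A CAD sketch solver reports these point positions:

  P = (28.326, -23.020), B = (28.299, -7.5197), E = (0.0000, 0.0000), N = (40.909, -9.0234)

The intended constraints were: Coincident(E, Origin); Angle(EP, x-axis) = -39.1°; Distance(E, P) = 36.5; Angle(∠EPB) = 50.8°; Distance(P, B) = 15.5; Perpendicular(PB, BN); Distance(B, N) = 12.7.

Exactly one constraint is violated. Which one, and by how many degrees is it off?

Perpendicular(PB, BN) — off by 6.90°.

E = (0.00, 0.00) ✓; EP at -39.10° ✓; |EP| = 36.50 ✓; ∠EPB = 50.80° ✓; |PB| = 15.50 ✓; ∠(PB, BN) = 96.90° ✗; |BN| = 12.70 ✓.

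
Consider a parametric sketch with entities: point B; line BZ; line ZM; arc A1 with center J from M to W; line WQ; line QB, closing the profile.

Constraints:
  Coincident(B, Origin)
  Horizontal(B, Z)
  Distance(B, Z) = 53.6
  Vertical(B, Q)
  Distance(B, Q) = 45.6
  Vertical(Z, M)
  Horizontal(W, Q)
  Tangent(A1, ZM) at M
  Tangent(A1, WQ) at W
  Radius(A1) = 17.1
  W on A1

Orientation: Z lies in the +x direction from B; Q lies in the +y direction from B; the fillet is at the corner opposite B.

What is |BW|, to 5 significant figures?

58.409

The virtual corner opposite B is at (53.600, 45.600). Tangency of A1 to ZM means the radius JM is perpendicular to ZM and the tangent condition forces JW to be normal to WQ, with radius 17.1, so the center J sits 17.1 in from both sides at J = (36.500, 28.500). That places the tangent points at M = (53.600, 28.500) on ZM and W = (36.500, 45.600) on WQ. Then |BW| = |W − B| = 58.409.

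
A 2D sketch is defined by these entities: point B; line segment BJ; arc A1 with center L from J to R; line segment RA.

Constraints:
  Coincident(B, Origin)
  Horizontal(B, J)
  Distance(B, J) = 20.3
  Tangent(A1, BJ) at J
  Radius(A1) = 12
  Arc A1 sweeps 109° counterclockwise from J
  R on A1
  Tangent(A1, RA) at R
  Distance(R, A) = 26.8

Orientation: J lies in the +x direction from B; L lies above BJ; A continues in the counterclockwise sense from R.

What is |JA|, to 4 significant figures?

41.33

B is at the origin; B and J share the same y with |BJ| = 20.3 and J on the +x side, so J = (20.30, 0.000). The tangent condition forces LJ to be normal to BJ, so L = J + (0, 12) = (20.30, 12.00). On A1, J sits at bearing -90° from L; a 109° counterclockwise sweep puts R at bearing 19°, so R = L + 12.0·(cos 19°, sin 19°) = (31.65, 15.91). Tangency of A1 to RA means the radius LR is perpendicular to RA, so RA runs along (−sin 19°, cos 19°); with |RA| = 26.8, A = (22.92, 41.25). Then |JA| = |A − J| = 41.33.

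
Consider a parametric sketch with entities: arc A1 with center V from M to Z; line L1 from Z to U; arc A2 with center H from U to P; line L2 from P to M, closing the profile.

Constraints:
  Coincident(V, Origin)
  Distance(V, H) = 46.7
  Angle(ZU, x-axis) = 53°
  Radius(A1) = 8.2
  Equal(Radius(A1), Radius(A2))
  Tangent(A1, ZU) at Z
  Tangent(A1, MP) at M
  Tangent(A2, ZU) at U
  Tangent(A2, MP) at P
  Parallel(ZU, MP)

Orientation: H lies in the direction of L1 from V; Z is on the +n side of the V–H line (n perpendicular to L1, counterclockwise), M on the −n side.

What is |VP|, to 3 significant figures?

47.4

Tangency of A1 to both parallel lines with radius 8.2 puts Z and M at V ± 8.2·n: Z = (-6.55, 4.93), M = (6.55, -4.93). Equal radii place U and P the same way about H: U = H + 8.2·n = (21.6, 42.2), P = H − 8.2·n = (34.7, 32.4). Then |VP| = |P − V| = 47.4.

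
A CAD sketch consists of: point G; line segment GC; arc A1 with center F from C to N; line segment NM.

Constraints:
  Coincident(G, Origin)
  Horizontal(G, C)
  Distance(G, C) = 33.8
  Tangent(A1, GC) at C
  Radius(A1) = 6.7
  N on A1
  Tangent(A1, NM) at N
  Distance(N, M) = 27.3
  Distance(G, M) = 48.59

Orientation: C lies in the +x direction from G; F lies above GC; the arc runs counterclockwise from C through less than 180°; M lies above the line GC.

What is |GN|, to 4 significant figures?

41.15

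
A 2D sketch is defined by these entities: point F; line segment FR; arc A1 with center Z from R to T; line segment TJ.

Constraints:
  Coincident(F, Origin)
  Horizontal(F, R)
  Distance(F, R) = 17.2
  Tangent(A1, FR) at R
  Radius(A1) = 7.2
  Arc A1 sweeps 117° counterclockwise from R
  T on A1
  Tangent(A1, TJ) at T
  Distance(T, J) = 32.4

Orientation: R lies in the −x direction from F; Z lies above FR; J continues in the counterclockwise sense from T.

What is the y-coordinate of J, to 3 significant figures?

39.3

F is at the origin; F and R share the same y with |FR| = 17.2 and R on the −x side, so R = (-17.2, 0.00). The tangent condition forces ZR to be normal to FR, so Z = R + (0, 7.2) = (-17.2, 7.20). On A1, R sits at bearing -90° from Z; a 117° counterclockwise sweep puts T at bearing 27°, so T = Z + 7.2·(cos 27°, sin 27°) = (-10.8, 10.5). A1 meets TJ tangentially, so ZT is at right angles to TJ, so TJ runs along (−sin 27°, cos 27°); with |TJ| = 32.4, J = (-25.5, 39.3). So J.y = 39.3.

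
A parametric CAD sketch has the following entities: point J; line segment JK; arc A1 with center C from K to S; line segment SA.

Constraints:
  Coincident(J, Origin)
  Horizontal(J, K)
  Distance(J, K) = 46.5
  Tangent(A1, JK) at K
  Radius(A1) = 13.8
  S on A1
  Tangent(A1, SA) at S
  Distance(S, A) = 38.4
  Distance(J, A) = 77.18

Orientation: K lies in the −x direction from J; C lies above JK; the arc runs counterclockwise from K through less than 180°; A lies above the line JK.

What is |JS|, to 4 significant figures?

40.82

J is at the origin; J and K share the same y with |JK| = 46.5 and K on the −x side, so K = (-46.50, 0.000). Since A1 is tangent to JK there, CK ⟂ JK, so C = K + (0, 13.8) = (-46.50, 13.80). Since CS ⟂ SA (tangency), |CA| = √(13.8² + 38.4²) = 40.80 regardless of where S sits on A1. So A lies on both circle(J, 77.18) and circle(C, 40.80); the above-JK intersection is A = (-55.54, 53.59). S is the foot of the tangent from A: S = (-34.87, 21.23).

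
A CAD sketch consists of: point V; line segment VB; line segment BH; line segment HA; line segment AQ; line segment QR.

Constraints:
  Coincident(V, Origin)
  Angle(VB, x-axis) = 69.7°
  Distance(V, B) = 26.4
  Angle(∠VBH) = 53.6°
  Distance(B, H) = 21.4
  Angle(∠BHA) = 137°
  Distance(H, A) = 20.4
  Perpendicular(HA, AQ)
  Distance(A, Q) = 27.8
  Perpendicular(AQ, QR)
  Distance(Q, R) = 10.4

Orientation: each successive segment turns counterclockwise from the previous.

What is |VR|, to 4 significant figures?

8.354

V is at the origin; VB runs at 69.7° with length 26.4, so B = (9.159, 24.76). ∠VBH = 53.6° gives BH at -163.9° from the x-axis; with |BH| = 21.4, H = (-11.40, 18.83). ∠BHA = 137.0° gives HA at -120.9° from the x-axis; with |HA| = 20.4, A = (-21.88, 1.321). HA is perpendicular to AQ, so AQ runs at -30.90°; with |AQ| = 27.8, Q = (1.976, -12.96). The perpendicularity gives QR at right angles to AQ, so QR runs at 59.10°; with |QR| = 10.4, R = (7.317, -4.031). Then |VR| = |R − V| = 8.354.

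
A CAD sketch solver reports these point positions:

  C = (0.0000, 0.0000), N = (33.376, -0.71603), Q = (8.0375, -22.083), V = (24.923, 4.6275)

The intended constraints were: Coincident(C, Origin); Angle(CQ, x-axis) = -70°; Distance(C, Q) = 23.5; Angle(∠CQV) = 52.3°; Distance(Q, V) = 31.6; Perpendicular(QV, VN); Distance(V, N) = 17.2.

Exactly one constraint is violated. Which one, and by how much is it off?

Distance(V, N) = 17.2 — off by 7.20.

C = (0.00, 0.00) ✓; CQ at -70.00° ✓; |CQ| = 23.50 ✓; ∠CQV = 52.30° ✓; |QV| = 31.60 ✓; ∠(QV, VN) = 90.00° ✓; |VN| = 10.00 ✗.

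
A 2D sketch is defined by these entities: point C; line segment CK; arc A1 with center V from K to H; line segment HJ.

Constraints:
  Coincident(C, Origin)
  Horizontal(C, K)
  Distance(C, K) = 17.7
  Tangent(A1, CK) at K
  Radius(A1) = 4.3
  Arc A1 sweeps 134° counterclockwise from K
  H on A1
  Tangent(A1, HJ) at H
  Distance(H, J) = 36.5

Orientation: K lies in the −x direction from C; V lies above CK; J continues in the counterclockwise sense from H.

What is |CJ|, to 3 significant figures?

52.2

C is at the origin; CK is horizontal with |CK| = 17.7 and K on the −x side, so K = (-17.7, 0.00). Since A1 is tangent to CK there, VK ⟂ CK, so V = K + (0, 4.3) = (-17.7, 4.30). On A1, K sits at bearing -90° from V; a 134° counterclockwise sweep puts H at bearing 44°, so H = V + 4.3·(cos 44°, sin 44°) = (-14.6, 7.29). The tangent condition forces VH to be normal to HJ, so HJ runs along (−sin 44°, cos 44°); with |HJ| = 36.5, J = (-40.0, 33.5). Then |CJ| = |J − C| = 52.2.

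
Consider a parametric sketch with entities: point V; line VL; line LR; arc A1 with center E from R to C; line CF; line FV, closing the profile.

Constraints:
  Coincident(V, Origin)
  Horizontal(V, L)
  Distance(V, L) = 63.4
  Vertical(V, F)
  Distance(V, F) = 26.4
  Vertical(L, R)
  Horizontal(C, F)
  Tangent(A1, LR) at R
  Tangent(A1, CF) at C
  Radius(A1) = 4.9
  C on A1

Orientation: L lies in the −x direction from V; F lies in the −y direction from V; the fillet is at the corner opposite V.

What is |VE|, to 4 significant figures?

62.33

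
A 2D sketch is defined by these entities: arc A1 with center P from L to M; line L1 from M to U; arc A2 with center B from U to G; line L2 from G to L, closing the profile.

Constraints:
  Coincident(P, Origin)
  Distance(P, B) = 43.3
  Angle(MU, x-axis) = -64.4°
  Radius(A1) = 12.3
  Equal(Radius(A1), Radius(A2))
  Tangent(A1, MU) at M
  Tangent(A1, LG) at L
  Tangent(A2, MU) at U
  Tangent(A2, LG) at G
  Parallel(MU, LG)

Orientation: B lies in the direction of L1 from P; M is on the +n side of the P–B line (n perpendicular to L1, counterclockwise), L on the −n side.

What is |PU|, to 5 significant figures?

45.013

The slot axis is L1's direction at -64.4°, so u = (cos -64.4°, sin -64.4°) = (0.43209, -0.90183) and n = (−sin -64.4°, cos -64.4°) = (0.90183, 0.43209). P is at the origin and B lies 43.3 along u from P, so B = 43.3·u = (18.709, -39.049). Tangency of A1 to both parallel lines with radius 12.3 puts M and L at P ± 12.3·n: M = (11.093, 5.3147), L = (-11.093, -5.3147). Equal radii place U and G the same way about B: U = B + 12.3·n = (29.802, -33.735), G = B − 12.3·n = (7.6168, -44.364). Then |PU| = |U − P| = 45.013.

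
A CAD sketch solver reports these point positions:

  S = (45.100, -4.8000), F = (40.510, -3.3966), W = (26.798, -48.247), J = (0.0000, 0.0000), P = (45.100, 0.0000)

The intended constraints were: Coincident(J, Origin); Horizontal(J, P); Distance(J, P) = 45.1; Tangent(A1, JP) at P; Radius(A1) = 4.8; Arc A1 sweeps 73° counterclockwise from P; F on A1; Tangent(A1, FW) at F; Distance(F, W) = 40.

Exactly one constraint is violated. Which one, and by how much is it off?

Distance(F, W) = 40 — off by 6.90.

J = (0.00, 0.00) ✓; J.y = 0.00, P.y = 0.00 ✓; |JP| = 45.10 ✓; ∠(SP, PJ) = 90.00° ✓; |SP| = 4.800 ✓; bearing(S→F) − bearing(S→P) = 73.00° ✓; |SF| = 4.800 ✓; ∠(SF, FW) = 90.00° ✓; |FW| = 46.90 ✗.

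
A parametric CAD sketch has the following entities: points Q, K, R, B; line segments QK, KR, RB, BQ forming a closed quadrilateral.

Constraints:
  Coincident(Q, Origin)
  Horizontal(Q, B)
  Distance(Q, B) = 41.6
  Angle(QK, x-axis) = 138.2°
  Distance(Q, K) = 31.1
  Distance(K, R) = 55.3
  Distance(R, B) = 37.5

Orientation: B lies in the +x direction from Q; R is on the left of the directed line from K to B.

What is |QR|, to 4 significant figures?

46.65

Q is at the origin; QB is horizontal with |QB| = 41.6 and B in +x, so B = (41.6, 0). QK runs at 138.2° with |QK| = 31.1, so K = (-23.18, 20.73). R is determined by |KR| = 55.3 and |RB| = 37.5 together: it lies at the intersection of circle(K, 55.3) and circle(B, 37.5). With |KB| = 68.02, the foot of the radical line on KB is 46.15 from K and the perpendicular offset is √(55.3² − 46.15²) = 30.46. Taking the left-of-KB solution: R = (30.06, 35.68).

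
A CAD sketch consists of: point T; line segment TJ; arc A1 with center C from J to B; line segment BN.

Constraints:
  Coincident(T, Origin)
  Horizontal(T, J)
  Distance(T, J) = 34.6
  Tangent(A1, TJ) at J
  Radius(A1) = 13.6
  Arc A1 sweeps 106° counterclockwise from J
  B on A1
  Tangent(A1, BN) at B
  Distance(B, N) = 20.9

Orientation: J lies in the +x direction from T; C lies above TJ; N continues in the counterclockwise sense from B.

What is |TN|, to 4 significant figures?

56.20

T is at the origin; T and J share the same y with |TJ| = 34.6 and J on the +x side, so J = (34.60, 0.000). Since A1 is tangent to TJ there, CJ ⟂ TJ, so C = J + (0, 13.6) = (34.60, 13.60). On A1, J sits at bearing -90° from C; a 106° counterclockwise sweep puts B at bearing 16°, so B = C + 13.6·(cos 16°, sin 16°) = (47.67, 17.35). Tangency of A1 to BN means the radius CB is perpendicular to BN, so BN runs along (−sin 16°, cos 16°); with |BN| = 20.9, N = (41.91, 37.44). Then |TN| = |N − T| = 56.20.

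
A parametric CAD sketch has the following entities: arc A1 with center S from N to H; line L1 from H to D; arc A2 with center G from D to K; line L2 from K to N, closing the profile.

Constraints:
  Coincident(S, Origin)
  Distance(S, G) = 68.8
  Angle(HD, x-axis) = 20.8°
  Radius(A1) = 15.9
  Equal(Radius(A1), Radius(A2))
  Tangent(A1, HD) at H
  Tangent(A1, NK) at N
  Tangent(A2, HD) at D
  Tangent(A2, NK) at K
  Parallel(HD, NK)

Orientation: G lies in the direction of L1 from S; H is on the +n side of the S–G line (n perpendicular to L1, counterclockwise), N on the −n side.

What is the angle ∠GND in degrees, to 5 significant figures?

11.794°

The slot axis is L1's direction at 20.8°, so u = (cos 20.8°, sin 20.8°) = (0.93483, 0.35511) and n = (−sin 20.8°, cos 20.8°) = (-0.35511, 0.93483). S is at the origin and G lies 68.8 along u from S, so G = 68.8·u = (64.316, 24.431). Tangency of A1 to both parallel lines with radius 15.9 puts H and N at S ± 15.9·n: H = (-5.6462, 14.864), N = (5.6462, -14.864). Equal radii place D and K the same way about G: D = G + 15.9·n = (58.670, 39.295), K = G − 15.9·n = (69.962, 9.5676). Then cos ∠GND = NG·ND / (|NG||ND|), giving 11.794°.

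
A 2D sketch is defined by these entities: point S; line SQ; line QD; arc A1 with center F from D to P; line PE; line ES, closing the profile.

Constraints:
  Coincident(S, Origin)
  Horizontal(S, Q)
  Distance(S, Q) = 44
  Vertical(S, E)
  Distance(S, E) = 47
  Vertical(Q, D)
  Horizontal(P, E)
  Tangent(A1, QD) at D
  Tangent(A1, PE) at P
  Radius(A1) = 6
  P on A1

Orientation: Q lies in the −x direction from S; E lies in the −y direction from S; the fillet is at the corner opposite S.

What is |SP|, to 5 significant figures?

60.440

S is at the origin; S and Q share the same y with |SQ| = 44.0 and Q on the −x side, so Q = (-44.000, 0.0000). S and E share the same x with |SE| = 47.0 and E on the −y side, so E = (0.0000, -47.000). The virtual corner opposite S is at (-44.000, -47.000). The tangent condition forces FD to be normal to QD and the tangent condition forces FP to be normal to PE, with radius 6.0, so the center F sits 6.0 in from both sides at F = (-38.000, -41.000). That places the tangent points at D = (-44.000, -41.000) on QD and P = (-38.000, -47.000) on PE. Then |SP| = |P − S| = 60.440.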